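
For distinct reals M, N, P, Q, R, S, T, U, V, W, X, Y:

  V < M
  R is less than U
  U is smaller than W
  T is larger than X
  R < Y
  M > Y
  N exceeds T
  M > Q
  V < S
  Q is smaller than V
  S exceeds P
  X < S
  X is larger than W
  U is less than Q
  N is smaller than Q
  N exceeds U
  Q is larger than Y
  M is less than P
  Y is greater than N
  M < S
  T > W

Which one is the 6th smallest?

N

The consecutive relations fix a unique order: R < U < W < X < T < N < Y < Q < V < M < P < S.
Counting 6 from the smallest end gives N.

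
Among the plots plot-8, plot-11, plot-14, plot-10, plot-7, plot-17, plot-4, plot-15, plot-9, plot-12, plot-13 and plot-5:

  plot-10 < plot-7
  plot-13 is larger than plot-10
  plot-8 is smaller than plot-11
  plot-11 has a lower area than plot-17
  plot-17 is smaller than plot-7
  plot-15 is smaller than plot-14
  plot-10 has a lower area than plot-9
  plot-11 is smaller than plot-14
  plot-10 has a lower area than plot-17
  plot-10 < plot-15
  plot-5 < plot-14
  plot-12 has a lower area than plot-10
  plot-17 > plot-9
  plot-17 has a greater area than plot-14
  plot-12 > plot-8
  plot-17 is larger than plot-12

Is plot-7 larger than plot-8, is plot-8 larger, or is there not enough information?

plot-7

The relevant relations are plot-8 < plot-12; plot-12 < plot-10; plot-10 < plot-15; plot-15 < plot-14; plot-14 < plot-17; plot-17 < plot-7.
Together: plot-8 < plot-12 < plot-10 < plot-15 < plot-14 < plot-17 < plot-7.
So plot-7 is larger.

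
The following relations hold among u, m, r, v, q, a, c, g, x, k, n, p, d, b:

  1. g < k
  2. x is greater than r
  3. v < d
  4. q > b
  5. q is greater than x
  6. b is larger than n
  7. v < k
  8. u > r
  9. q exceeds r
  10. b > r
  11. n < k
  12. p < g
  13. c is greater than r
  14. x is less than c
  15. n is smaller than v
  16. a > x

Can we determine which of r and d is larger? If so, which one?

undetermined

Following every chain through r: above r we get b, x, q, c, a, u.
d is not reached, and no chain runs the other way from d to r.
So the given relations leave the order of r and d undetermined.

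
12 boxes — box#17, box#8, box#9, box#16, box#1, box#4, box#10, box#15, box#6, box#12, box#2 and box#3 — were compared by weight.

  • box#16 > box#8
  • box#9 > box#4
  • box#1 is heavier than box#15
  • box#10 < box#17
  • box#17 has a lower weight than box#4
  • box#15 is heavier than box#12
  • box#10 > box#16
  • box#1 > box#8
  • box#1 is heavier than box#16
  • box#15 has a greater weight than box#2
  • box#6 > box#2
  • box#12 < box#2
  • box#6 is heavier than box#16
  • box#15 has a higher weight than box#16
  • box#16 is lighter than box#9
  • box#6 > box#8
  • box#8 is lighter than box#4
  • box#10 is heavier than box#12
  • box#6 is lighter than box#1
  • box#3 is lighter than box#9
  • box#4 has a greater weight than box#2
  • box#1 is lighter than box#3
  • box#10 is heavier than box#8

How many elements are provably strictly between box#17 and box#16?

Chaining upward from box#16 reaches: box#15, box#6, box#1, box#10, box#3, box#4, box#9.
Chaining downward from box#17 reaches: box#8, box#12, box#10.
Strictly between box#16 and box#17 are those in both lists: box#10 — 1 element.

1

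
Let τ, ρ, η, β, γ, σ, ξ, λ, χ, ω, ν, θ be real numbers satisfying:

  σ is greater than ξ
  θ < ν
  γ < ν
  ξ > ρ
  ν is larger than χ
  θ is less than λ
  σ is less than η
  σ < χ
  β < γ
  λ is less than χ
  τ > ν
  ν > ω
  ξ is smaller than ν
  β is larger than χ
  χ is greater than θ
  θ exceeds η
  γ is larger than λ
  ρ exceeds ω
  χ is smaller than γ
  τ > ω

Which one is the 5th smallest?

Chaining the given pairs: ω < ρ < ξ < σ < η < θ < λ < χ < β < γ < ν < τ.
Counting 5 from the smallest end gives η.

η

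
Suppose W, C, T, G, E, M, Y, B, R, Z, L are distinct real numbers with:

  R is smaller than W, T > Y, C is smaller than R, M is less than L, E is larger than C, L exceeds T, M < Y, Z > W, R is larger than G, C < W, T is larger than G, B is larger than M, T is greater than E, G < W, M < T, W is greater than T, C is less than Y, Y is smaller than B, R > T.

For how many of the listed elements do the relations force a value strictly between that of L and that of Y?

1

The relations place Y below L. An element lies strictly between them when it is forced above Y and also forced below L.
Above Y: {B, T, R, W, Z}. Below L: {M, C, G, E, T}.
Intersection: {T} — 1.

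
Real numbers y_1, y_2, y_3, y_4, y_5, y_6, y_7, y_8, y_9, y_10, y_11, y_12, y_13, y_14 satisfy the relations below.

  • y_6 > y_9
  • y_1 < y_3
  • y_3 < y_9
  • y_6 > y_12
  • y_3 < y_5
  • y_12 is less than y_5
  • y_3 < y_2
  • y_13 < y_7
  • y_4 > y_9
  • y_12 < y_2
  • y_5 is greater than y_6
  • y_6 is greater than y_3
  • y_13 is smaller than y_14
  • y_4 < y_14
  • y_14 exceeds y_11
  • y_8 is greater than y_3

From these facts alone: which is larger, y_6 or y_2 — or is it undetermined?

Following every chain through y_2: below y_2 we get y_1, y_12, y_3.
y_6 is not reached, and no chain runs the other way from y_6 to y_2.
So the given relations leave the order of y_2 and y_6 undetermined.

undetermined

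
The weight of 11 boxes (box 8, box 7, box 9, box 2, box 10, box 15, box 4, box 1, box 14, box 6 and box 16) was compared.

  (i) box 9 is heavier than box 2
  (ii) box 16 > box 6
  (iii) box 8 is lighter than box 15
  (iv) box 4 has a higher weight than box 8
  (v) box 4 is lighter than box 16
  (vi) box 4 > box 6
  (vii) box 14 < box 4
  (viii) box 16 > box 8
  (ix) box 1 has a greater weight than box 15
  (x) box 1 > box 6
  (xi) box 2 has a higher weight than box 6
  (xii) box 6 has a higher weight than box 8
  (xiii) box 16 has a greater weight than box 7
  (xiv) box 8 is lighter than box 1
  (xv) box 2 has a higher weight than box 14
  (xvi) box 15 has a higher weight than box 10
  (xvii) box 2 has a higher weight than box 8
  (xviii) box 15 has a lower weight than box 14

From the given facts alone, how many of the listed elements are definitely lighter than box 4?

The elements the relations force below box 4 are box 8, box 10, box 15, box 6, box 14 — no chain reaches any other.
That is 5.

5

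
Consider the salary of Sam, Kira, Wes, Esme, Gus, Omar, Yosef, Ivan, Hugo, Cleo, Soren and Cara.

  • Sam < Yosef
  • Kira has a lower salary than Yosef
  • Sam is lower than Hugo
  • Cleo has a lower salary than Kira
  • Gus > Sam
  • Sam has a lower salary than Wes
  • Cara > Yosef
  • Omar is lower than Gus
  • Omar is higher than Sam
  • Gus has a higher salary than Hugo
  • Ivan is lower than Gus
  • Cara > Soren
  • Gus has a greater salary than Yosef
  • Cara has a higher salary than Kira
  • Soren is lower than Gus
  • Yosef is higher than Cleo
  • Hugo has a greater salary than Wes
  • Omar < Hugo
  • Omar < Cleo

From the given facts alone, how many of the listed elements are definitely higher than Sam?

8

Directly above Sam: Wes, Omar, Hugo, Yosef, Gus.
One step further: Cleo, Cara (7 so far).
One step further: Kira (8 so far).
No other element is forced above Sam by the given relations, so the count is 8.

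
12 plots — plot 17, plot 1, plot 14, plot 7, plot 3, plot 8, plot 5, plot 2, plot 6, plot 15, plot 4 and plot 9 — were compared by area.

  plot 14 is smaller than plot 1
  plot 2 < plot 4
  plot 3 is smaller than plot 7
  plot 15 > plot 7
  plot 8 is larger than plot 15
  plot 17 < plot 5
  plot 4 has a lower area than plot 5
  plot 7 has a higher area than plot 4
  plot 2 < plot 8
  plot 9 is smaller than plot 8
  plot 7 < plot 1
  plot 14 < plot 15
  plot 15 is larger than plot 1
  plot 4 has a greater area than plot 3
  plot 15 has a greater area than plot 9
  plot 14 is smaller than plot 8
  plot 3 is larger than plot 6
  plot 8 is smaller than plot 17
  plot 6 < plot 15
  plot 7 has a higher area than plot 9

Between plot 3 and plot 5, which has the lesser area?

plot 3

Link the given pairs in sequence: plot 3 < plot 4; plot 4 < plot 7; plot 7 < plot 1; plot 1 < plot 15; plot 15 < plot 8; plot 8 < plot 17; plot 17 < plot 5.
Chaining these gives plot 3 < plot 4 < plot 7 < plot 1 < plot 15 < plot 8 < plot 17 < plot 5.
So plot 3 < plot 5; plot 3 is the smaller of the two.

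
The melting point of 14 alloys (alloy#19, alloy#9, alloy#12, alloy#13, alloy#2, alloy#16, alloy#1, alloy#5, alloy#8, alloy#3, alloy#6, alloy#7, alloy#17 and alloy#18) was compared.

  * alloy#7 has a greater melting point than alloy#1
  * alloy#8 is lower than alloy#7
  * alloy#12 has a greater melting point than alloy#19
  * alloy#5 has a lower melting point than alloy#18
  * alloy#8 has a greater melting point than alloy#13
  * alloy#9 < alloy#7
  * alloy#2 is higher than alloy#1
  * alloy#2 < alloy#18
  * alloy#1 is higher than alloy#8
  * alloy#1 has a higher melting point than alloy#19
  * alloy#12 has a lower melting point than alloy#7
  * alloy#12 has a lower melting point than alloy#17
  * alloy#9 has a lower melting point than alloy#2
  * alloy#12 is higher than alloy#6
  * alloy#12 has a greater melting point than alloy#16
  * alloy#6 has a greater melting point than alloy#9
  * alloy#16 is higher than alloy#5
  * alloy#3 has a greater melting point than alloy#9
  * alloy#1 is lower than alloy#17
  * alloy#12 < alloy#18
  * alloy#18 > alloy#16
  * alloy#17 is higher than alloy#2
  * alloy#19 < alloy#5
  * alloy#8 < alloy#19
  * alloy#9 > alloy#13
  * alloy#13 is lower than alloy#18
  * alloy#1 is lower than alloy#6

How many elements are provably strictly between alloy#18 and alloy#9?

Chaining upward from alloy#9 reaches: alloy#3, alloy#2, alloy#6, alloy#12, alloy#7, alloy#17.
Chaining downward from alloy#18 reaches: alloy#13, alloy#8, alloy#19, alloy#5, alloy#1, alloy#2, alloy#6, alloy#16, alloy#12.
Strictly between alloy#9 and alloy#18 are those in both lists: alloy#2, alloy#6, alloy#12 — 3 elements.

3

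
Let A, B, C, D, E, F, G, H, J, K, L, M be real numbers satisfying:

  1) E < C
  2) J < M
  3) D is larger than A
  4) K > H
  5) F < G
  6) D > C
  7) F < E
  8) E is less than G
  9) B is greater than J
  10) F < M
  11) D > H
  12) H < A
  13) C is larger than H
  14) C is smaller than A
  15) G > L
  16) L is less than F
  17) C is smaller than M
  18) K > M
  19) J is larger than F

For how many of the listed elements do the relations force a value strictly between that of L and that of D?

4

Chaining upward from L reaches: F, E, J, C, M, A, B, G, K.
Chaining downward from D reaches: H, F, E, C, A.
Strictly between L and D are those in both lists: F, E, C, A — 4 elements.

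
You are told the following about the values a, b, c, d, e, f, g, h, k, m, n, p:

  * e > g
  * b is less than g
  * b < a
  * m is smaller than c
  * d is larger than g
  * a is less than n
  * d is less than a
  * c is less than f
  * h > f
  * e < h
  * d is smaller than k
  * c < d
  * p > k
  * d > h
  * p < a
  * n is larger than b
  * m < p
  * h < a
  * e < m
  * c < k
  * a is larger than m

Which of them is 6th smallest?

The consecutive relations fix a unique order: b < g < e < m < c < f < h < d < k < p < a < n.
The 6th smallest is f.

f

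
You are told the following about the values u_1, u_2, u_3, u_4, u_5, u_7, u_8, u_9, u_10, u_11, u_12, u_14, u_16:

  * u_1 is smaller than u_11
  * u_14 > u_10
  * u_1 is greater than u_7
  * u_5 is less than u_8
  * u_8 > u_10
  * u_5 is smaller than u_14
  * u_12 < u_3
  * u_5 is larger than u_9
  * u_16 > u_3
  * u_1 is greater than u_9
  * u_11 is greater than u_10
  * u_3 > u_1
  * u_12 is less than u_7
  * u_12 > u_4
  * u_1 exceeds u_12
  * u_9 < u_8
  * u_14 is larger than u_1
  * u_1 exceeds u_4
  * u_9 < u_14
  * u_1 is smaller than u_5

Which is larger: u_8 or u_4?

u_8

u_4 < u_12 < u_7 < u_1 < u_5 < u_8, by transitivity through u_12, u_7, u_1, u_5.
So u_4 < u_8; u_8 is the larger of the two.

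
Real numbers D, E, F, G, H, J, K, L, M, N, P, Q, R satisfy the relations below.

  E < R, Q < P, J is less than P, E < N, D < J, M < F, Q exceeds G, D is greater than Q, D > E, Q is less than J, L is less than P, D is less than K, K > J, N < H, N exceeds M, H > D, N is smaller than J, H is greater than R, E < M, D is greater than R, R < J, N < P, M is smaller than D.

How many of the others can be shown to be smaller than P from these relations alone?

9

Directly below P: L, N, Q, J.
One step further: E, M, G, R, D (9 so far).
Nothing else is reachable below P; 9 in all.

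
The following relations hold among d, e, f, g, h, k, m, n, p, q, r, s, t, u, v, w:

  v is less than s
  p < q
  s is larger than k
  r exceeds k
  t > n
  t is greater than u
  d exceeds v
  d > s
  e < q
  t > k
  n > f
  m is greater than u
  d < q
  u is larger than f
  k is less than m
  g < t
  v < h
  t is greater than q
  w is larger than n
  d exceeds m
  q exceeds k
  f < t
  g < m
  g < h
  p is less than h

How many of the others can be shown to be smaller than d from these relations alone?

From d the given relations immediately reach v, m, s.
From those, k, g, u — 6 in total.
From those, f — 7 in total.
Nothing else is reachable below d; 7 in all.

7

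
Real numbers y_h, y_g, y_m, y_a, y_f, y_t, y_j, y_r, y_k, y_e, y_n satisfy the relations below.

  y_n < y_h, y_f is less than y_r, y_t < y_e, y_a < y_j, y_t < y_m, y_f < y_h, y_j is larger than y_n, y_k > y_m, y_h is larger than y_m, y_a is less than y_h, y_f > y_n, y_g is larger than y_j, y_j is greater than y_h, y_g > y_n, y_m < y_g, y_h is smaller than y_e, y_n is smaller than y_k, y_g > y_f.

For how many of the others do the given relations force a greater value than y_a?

4

Directly above y_a: y_h, y_j.
One step further: y_e, y_g (4 so far).
No other element is forced above y_a by the given relations, so the count is 4.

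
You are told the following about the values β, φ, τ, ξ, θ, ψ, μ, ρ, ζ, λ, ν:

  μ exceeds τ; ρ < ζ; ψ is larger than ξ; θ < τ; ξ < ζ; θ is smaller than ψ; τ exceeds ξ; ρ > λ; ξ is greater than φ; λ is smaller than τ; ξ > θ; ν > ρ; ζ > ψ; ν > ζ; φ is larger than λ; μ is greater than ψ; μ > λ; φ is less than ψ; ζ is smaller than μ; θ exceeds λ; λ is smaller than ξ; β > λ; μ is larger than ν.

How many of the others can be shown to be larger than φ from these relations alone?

6

The elements the relations force above φ are ξ, τ, ψ, ζ, ν, μ — no chain reaches any other.
That is 6.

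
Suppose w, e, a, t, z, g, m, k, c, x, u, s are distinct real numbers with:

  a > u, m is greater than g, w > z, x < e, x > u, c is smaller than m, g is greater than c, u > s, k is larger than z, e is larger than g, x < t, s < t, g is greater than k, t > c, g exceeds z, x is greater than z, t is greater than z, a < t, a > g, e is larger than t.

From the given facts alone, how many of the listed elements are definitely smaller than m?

From m the given relations immediately reach c, g.
From those, z, k — 4 in total.
No other element is forced below m by the given relations, so the count is 4.

4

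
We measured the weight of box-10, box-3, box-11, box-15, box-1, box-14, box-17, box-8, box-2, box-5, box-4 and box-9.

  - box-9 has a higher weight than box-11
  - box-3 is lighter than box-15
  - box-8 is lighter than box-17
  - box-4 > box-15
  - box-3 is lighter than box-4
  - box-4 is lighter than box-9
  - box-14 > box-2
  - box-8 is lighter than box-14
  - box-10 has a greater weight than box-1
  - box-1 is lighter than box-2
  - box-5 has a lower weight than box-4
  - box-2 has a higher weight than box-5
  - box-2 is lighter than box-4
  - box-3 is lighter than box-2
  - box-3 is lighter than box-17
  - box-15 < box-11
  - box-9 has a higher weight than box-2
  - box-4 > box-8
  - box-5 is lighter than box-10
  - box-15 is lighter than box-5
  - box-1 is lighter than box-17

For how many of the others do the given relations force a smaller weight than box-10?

From box-10 the given relations immediately reach box-1, box-5.
From those, box-15 — 3 in total.
From those, box-3 — 4 in total.
No other element is forced below box-10 by the given relations, so the count is 4.

4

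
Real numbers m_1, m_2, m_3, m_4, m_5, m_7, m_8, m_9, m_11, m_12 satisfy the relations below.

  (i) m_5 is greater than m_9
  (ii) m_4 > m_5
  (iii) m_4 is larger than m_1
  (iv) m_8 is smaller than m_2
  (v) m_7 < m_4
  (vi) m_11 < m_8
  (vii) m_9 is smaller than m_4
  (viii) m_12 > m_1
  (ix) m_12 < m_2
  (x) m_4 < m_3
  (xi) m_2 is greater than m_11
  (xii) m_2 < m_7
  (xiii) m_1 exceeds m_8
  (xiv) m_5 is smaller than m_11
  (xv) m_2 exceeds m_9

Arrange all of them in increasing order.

m_9 < m_5 < m_11 < m_8 < m_1 < m_12 < m_2 < m_7 < m_4 < m_3

Nothing is placed below m_9, so it is least; from there m_9 < m_5; m_5 < m_11; m_11 < m_8; m_8 < m_1; m_1 < m_12; m_12 < m_2; m_2 < m_7; m_7 < m_4; m_4 < m_3, each given directly.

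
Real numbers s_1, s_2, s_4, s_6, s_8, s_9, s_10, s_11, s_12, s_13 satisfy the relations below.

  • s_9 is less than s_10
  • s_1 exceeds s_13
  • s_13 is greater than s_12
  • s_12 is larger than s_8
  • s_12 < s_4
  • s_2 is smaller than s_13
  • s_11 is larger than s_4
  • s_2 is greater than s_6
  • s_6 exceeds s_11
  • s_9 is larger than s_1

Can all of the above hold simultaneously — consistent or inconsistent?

Every relation is compatible with s_8 < s_12 < s_4 < s_11 < s_6 < s_2 < s_13 < s_1 < s_9 < s_10; the set is consistent.

consistent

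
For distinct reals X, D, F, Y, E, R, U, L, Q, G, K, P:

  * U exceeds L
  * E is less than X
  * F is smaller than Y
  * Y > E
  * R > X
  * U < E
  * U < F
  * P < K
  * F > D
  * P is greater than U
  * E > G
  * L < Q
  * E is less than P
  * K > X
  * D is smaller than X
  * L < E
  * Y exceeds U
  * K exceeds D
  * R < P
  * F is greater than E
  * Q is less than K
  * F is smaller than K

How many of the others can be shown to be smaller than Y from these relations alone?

From Y the given relations immediately reach U, E, F.
From those, L, G, D — 6 in total.
Nothing else is reachable below Y; 6 in all.

6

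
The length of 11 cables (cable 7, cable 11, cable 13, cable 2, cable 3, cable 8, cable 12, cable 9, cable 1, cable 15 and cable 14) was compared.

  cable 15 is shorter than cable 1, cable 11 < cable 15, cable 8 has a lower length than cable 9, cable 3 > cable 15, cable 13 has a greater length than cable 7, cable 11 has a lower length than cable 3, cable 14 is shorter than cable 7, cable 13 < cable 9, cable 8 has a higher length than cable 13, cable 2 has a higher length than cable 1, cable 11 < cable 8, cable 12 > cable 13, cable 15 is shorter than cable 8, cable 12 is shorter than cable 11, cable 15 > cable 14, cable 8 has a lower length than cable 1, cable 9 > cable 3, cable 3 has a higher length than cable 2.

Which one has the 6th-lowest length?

The consecutive relations fix a unique order: cable 14 < cable 7 < cable 13 < cable 12 < cable 11 < cable 15 < cable 8 < cable 1 < cable 2 < cable 3 < cable 9.
The 6th smallest is cable 15.

cable 15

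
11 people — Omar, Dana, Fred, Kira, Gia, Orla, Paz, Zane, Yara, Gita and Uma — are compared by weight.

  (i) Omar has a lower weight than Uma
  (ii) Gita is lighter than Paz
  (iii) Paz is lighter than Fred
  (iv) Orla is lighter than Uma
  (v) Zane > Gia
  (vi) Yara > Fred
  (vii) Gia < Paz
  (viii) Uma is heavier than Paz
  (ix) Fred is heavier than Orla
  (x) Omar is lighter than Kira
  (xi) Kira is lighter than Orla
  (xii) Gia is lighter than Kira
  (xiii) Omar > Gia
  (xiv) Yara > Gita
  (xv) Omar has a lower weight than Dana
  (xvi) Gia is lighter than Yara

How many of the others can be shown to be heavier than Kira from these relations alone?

4

Directly above Kira: Orla.
One step further: Uma, Fred (3 so far).
One step further: Yara (4 so far).
No other element is forced above Kira by the given relations, so the count is 4.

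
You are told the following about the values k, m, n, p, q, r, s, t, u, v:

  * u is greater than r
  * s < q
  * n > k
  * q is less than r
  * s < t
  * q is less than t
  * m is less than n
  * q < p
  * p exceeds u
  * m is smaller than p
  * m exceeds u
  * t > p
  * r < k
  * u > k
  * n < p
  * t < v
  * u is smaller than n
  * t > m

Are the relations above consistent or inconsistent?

Every relation is compatible with s < q < r < k < u < m < n < p < t < v; the set is consistent.

consistent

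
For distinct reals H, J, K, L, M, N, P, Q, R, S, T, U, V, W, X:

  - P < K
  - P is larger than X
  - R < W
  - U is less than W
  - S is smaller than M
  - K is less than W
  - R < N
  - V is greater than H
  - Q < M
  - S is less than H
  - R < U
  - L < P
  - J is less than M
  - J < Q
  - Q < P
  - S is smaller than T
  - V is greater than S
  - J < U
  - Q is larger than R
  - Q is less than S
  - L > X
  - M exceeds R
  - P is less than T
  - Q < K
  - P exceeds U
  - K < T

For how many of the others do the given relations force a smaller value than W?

8

From W the given relations immediately reach R, U, K.
From those, J, Q, P — 6 in total.
From those, X, L — 8 in total.
Nothing else is reachable below W; 8 in all.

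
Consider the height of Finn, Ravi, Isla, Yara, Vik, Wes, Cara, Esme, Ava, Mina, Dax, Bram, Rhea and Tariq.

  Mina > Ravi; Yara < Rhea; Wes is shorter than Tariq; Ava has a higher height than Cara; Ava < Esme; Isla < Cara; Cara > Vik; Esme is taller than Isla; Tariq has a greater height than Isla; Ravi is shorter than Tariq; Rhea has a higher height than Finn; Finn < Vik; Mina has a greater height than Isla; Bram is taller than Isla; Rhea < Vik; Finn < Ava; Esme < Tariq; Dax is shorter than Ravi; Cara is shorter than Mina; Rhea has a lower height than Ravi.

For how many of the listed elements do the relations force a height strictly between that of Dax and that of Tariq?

Chaining upward from Dax reaches: Ravi, Mina.
Chaining downward from Tariq reaches: Yara, Isla, Finn, Rhea, Vik, Wes, Ravi, Cara, Ava, Esme.
Strictly between Dax and Tariq are those in both lists: Ravi — 1 element.

1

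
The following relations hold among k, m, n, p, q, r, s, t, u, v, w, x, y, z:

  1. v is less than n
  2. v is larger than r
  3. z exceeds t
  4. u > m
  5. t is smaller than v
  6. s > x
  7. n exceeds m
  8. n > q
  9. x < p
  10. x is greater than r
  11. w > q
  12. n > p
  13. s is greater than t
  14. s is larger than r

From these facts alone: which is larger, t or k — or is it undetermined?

undetermined

Following every chain through t: above t we get v, z, s, n.
k is not reached, and no chain runs the other way from k to t.
So the given relations leave the order of t and k undetermined.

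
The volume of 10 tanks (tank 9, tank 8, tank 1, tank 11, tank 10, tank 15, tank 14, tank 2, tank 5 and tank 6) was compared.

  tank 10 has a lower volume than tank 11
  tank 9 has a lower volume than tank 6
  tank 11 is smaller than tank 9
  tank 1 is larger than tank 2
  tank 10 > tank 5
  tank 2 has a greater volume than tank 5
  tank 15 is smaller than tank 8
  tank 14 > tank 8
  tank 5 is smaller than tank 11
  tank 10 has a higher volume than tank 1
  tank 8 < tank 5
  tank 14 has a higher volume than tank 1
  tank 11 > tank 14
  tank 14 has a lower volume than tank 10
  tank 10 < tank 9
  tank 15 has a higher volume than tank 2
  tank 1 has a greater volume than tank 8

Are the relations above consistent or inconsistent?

inconsistent

We have tank 8 < tank 5 stated directly, yet also tank 5 < tank 2 < tank 15 < tank 8 by chaining the others — so tank 5 < tank 8. Contradiction.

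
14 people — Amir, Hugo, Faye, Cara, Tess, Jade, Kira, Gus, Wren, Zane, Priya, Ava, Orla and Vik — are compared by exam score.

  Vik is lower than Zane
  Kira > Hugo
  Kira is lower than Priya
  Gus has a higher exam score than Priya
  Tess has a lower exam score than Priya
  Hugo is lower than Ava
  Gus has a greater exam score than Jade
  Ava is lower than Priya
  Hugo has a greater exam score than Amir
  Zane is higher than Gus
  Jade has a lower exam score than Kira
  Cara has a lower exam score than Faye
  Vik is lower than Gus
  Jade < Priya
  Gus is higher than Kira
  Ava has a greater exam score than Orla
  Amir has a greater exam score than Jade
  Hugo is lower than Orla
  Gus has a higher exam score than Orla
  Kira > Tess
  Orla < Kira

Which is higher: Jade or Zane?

Zane

Jade < Amir < Hugo < Orla < Kira < Gus < Zane, by transitivity through Amir, Hugo, Orla, Kira, Gus.
So Jade < Zane; Zane is the higher of the two.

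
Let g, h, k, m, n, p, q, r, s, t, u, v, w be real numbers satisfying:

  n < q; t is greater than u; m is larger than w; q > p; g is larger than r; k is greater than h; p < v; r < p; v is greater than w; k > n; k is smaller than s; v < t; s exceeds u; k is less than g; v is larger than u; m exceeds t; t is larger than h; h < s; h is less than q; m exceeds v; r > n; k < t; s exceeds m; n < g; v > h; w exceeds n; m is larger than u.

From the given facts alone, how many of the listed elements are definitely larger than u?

From u the given relations immediately reach v, t, m, s.
Nothing else is reachable above u; 4 in all.

4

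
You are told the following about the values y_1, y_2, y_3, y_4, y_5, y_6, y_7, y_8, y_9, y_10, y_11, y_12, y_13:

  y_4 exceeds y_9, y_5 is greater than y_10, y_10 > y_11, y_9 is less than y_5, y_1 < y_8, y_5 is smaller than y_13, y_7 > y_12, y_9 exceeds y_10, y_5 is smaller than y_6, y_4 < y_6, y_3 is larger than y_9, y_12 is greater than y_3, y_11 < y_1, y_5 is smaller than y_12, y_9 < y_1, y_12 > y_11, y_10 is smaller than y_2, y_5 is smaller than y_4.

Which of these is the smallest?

y_10 is not least since y_11 < y_10; y_9 is not least since y_10 < y_9; y_3 is not least since y_9 < y_3; y_1 is not least since y_11 < y_1; y_5 is not least since y_10 < y_5; y_2 is not least since y_10 < y_2; y_12 is not least since y_11 < y_12; y_8 is not least since y_1 < y_8; y_4 is not least since y_9 < y_4; y_6 is not least since y_4 < y_6; y_13 is not least since y_5 < y_13; y_7 is not least since y_12 < y_7.
Only y_11 has nothing below it, so y_11 is the smallest.

y_11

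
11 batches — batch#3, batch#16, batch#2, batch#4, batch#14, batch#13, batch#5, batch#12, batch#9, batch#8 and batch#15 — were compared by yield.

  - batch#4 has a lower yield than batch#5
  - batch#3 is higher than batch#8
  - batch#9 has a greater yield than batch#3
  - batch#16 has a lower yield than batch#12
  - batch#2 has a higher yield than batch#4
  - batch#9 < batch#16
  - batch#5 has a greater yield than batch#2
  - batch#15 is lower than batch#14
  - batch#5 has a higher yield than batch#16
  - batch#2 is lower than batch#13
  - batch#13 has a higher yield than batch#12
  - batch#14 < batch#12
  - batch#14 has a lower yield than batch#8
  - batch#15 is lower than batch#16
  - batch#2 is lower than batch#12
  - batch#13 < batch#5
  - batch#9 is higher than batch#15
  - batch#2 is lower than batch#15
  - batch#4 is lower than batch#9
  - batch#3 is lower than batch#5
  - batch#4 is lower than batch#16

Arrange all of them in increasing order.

batch#4 < batch#2 < batch#15 < batch#14 < batch#8 < batch#3 < batch#9 < batch#16 < batch#12 < batch#13 < batch#5

Nothing is placed below batch#4, so it is least; from there batch#4 < batch#2; batch#2 < batch#15; batch#15 < batch#14; batch#14 < batch#8; batch#8 < batch#3; batch#3 < batch#9; batch#9 < batch#16; batch#16 < batch#12; batch#12 < batch#13; batch#13 < batch#5, each given directly.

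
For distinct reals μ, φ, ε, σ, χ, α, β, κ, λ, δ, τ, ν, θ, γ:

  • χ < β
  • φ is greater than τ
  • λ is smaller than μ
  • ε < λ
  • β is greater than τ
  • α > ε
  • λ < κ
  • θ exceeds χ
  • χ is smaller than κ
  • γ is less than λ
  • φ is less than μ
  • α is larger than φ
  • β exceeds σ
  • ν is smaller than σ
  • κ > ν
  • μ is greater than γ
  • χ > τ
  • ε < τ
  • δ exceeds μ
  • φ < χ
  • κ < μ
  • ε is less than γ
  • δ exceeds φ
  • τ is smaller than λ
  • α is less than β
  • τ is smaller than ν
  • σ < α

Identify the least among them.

Chaining upward from ε: directly above it, τ, γ, λ, α; then ν, φ, χ, κ, μ, β; then σ, θ, δ.
That covers every other element, and nothing is given below ε, so ε is the least.

ε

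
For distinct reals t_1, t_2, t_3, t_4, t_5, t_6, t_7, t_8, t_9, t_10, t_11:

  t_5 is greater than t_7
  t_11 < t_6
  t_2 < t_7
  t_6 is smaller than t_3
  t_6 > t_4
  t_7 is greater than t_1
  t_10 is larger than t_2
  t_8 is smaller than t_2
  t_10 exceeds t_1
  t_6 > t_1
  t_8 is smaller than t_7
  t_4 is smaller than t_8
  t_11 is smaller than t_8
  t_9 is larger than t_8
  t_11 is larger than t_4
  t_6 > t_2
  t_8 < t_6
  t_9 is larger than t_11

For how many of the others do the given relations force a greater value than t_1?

5

From t_1 the given relations immediately reach t_10, t_7, t_6.
From those, t_3, t_5 — 5 in total.
Nothing else is reachable above t_1; 5 in all.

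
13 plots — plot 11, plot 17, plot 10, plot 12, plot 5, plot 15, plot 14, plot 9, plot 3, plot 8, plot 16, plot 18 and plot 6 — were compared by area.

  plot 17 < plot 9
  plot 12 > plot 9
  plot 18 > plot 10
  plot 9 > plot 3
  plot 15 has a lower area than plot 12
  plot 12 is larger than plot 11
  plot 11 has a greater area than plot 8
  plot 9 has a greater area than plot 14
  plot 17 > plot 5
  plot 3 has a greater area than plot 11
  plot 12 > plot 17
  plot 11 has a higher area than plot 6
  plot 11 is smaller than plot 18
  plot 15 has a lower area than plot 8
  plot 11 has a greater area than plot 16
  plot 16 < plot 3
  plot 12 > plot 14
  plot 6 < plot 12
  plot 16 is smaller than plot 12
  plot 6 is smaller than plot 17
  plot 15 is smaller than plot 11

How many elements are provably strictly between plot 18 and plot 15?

2

Chaining upward from plot 15 reaches: plot 8, plot 11, plot 3, plot 9, plot 12.
Chaining downward from plot 18 reaches: plot 10, plot 8, plot 6, plot 16, plot 11.
Strictly between plot 15 and plot 18 are those in both lists: plot 8, plot 11 — 2 elements.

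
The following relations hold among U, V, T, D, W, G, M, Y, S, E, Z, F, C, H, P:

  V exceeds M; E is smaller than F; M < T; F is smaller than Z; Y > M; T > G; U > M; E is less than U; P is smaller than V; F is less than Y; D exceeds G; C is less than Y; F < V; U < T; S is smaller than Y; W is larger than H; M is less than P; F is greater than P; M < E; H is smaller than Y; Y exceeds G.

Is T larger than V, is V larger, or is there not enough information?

undetermined

Following every chain through V: below V we get M, E, P, F.
T is not reached, and no chain runs the other way from T to V.
So the given relations leave the order of V and T undetermined.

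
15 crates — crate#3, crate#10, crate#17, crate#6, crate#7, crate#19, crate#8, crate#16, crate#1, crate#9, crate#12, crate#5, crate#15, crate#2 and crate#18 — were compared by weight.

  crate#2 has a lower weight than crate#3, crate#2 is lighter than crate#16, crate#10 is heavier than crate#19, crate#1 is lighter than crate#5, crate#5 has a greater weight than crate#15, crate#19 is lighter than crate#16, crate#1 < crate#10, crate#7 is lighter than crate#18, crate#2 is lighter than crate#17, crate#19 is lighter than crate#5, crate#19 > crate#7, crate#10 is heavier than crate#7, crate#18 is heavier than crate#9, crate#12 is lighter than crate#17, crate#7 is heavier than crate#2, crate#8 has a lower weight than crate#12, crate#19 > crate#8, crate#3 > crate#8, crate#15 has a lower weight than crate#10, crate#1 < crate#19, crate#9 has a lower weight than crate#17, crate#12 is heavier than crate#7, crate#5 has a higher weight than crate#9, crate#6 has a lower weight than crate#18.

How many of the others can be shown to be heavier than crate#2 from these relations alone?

9

Directly above crate#2: crate#7, crate#16, crate#17, crate#3.
One step further: crate#19, crate#10, crate#12, crate#18 (8 so far).
One step further: crate#5 (9 so far).
Nothing else is reachable above crate#2; 9 in all.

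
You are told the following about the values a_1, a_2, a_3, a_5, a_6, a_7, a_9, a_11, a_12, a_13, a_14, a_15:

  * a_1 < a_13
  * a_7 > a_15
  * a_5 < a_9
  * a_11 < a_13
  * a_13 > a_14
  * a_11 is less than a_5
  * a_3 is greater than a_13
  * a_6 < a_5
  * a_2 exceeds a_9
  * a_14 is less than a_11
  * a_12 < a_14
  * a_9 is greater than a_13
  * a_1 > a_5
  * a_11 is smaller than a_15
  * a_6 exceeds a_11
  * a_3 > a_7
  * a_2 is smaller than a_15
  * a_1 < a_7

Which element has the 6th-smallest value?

Piecing the relations together gives one ordering: a_12 < a_14 < a_11 < a_6 < a_5 < a_1 < a_13 < a_9 < a_2 < a_15 < a_7 < a_3.
The 6th smallest is a_1.

a_1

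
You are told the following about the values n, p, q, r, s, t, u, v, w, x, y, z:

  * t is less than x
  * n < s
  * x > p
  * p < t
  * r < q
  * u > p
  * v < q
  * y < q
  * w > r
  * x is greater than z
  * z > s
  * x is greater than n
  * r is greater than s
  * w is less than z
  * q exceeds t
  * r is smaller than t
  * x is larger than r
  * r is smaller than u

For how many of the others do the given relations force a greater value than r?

The elements the relations force above r are t, w, z, u, q, x — no chain reaches any other.
That is 6.

6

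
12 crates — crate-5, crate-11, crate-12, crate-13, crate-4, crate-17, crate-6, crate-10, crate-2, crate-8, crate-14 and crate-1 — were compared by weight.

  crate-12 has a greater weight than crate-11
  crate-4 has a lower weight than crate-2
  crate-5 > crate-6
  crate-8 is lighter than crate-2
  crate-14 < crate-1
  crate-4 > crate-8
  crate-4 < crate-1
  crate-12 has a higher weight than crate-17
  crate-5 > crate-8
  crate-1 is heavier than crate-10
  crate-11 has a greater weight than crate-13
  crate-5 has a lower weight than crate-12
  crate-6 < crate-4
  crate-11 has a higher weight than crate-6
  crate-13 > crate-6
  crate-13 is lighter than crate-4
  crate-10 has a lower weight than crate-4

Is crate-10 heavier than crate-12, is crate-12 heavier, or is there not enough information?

undetermined

Following every chain through crate-10: above crate-10 we get crate-4, crate-1, crate-2.
crate-12 is not reached, and no chain runs the other way from crate-12 to crate-10.
So the given relations leave the order of crate-10 and crate-12 undetermined.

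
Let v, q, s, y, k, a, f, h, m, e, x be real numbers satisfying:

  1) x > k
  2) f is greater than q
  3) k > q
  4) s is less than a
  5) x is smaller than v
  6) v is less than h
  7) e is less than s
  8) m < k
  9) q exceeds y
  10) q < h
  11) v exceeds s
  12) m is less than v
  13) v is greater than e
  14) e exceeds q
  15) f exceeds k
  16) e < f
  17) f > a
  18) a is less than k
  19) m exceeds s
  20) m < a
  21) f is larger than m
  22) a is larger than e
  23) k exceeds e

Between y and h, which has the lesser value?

y

y < q and q < e give y < e.
With e < s: y < q < e < s.
Then s < m extends the chain to m.
Then m < a extends the chain to a.
With a < k: y < q < e < s < m < a < k.
With k < x: y < q < e < s < m < a < k < x.
With x < v: y < q < e < s < m < a < k < x < v.
Then v < h extends the chain to h.
So y < h; y is the smaller of the two.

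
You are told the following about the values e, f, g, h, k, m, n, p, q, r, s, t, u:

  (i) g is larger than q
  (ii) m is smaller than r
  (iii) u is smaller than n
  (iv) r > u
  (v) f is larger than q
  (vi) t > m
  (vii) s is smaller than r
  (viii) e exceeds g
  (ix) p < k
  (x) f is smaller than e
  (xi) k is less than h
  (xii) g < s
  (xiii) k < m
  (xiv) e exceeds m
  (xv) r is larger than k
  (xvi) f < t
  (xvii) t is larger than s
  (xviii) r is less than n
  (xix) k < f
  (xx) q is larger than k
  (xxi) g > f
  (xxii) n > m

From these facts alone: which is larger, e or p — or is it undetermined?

e

p < k and k < q give p < q.
With q < f: p < k < q < f.
With f < g: p < k < q < f < g.
Then g < e extends the chain to e.
So e is larger.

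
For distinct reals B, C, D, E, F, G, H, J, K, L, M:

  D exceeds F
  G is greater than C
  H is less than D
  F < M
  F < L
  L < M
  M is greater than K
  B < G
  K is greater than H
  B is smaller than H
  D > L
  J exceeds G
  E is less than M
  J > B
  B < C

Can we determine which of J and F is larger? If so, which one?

Following every chain through F: above F we get L, D, M.
J is not reached, and no chain runs the other way from J to F.
So the given relations leave the order of F and J undetermined.

undetermined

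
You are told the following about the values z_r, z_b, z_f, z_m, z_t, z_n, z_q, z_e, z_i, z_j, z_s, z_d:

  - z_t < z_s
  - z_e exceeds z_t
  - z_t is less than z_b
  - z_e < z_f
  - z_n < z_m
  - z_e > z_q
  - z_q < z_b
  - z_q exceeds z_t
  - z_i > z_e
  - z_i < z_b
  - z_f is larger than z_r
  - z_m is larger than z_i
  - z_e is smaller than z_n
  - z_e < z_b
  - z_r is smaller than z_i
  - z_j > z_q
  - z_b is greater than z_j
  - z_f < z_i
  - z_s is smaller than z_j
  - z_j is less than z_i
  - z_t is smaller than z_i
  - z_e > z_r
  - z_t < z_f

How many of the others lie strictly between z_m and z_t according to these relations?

Chaining upward from z_t reaches: z_s, z_q, z_e, z_j, z_f, z_i, z_n, z_b.
Chaining downward from z_m reaches: z_r, z_s, z_q, z_e, z_j, z_f, z_i, z_n.
Strictly between z_t and z_m are those in both lists: z_s, z_q, z_e, z_j, z_f, z_i, z_n — 7 elements.

7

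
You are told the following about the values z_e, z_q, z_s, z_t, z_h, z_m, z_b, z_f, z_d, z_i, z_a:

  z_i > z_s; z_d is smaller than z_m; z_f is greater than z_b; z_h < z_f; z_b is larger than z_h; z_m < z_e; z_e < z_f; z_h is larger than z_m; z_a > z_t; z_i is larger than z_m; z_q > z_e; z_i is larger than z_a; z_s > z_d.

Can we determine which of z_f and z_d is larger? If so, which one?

z_f

Following the relations from z_d: z_d < z_m < z_h < z_b < z_f.
So z_f is larger.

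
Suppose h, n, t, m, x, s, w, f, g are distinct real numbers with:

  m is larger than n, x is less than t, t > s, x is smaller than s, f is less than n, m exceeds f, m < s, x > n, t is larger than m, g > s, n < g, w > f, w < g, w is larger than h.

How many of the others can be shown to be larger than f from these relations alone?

7

The elements the relations force above f are n, x, w, m, s, t, g — no chain reaches any other.
That is 7.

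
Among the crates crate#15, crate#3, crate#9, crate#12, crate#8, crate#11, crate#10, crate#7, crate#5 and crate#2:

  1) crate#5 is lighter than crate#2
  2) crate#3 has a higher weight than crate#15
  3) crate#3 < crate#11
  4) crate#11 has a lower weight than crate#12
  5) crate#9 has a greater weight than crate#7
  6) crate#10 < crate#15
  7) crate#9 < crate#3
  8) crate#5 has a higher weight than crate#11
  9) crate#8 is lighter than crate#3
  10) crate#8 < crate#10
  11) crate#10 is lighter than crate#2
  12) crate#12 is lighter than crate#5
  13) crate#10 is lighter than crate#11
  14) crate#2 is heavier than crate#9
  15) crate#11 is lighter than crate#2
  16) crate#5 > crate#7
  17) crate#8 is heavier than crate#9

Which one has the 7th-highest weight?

crate#10

Chaining the given pairs: crate#7 < crate#9 < crate#8 < crate#10 < crate#15 < crate#3 < crate#11 < crate#12 < crate#5 < crate#2.
Counting 7 from the largest end gives crate#10.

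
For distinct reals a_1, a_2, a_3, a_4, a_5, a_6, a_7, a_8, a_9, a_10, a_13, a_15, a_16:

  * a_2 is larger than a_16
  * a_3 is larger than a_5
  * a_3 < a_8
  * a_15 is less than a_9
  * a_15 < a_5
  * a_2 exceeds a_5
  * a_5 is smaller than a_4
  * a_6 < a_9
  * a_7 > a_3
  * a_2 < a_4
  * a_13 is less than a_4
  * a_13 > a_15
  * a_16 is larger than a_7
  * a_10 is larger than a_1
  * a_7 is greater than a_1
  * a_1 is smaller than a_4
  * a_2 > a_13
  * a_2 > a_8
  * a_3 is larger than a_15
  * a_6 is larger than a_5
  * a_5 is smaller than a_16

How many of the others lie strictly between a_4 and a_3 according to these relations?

Chaining upward from a_3 reaches: a_8, a_7, a_16, a_2.
Chaining downward from a_4 reaches: a_15, a_13, a_1, a_5, a_8, a_7, a_16, a_2.
Strictly between a_3 and a_4 are those in both lists: a_8, a_7, a_16, a_2 — 4 elements.

4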